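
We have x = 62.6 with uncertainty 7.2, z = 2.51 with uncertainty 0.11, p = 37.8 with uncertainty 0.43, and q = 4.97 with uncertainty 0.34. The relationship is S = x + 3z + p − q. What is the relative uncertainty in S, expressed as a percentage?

For a sum/difference, combine absolute errors in quadrature:
  (δx)² = 51.8;  (3·δz)² = 0.109;  (δp)² = 0.185;  (δq)² = 0.116
δS = √(52.2) = 7.23
S = 103, so δS/S = 7.23/103 = 0.0702.

7.02%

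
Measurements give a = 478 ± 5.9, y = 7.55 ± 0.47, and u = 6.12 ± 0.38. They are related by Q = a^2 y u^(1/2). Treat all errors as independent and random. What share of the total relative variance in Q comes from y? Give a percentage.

(δQ/Q)² = (2·δa/a)² + (1·δy/y)² + (½·δu/u)²
  a term: (2×0.0123)² = 0.000609
  y term: (1×0.0623)² = 0.00388
  u term: (0.5×0.0621)² = 0.000964
Total = 0.00545. Share from y = 0.00388/0.00545 = 0.711.

71.1%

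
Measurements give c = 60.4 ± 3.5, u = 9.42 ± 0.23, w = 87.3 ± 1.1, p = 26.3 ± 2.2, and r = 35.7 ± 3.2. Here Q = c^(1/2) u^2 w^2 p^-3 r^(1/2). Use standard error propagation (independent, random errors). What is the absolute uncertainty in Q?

453

Relative error in a monomial: (δQ/Q)² = Σ (nᵢ · δxᵢ/xᵢ)².
  (½·δc/c)² = (0.5×0.0579)² = 0.000839;  (2·δu/u)² = (2×0.0244)² = 0.00238;  (2·δw/w)² = (2×0.0126)² = 0.000635;  (-3·δp/p)² = (-3×0.0837)² = 0.0630;  (½·δr/r)² = (0.5×0.0896)² = 0.00201
δQ/Q = √(0.0688) = 0.262
Q = 1730, so δQ = 0.262 × 1730 = 453.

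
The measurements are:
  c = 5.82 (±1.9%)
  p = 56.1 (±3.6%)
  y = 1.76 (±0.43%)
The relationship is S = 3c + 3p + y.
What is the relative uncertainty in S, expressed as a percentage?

3.24%

S is a linear combination, so absolute uncertainties add in quadrature:
  (3·δc)² = 0.110;  (3·δp)² = 36.7;  (δy)² = 5.73e-05
δS = √(36.8) = 6.07
S = 188, so δS/S = 6.07/188 = 0.0324.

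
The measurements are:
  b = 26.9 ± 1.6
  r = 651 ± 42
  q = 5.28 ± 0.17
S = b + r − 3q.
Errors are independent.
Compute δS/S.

0.0635

S is a linear combination, so absolute uncertainties add in quadrature:
  (δb)² = 2.56;  (δr)² = 1760;  (3·δq)² = 0.260
δS = √(1770) = 42.0
S = 662, so δS/S = 42.0/662 = 0.0635.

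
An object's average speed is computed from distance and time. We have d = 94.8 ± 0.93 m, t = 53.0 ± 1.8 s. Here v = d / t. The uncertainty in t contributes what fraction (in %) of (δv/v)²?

92.3%

(δv/v)² = (1·δd/d)² + (-1·δt/t)²
  d term: (1×0.00981)² = 9.62e-05
  t term: (-1×0.0340)² = 0.00115
Total = 0.00125. Share from t = 0.00115/0.00125 = 0.923.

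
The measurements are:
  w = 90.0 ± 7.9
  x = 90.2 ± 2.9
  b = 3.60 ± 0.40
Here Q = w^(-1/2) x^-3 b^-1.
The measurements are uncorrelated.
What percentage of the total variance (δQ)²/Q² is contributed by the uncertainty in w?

(δQ/Q)² = (−½·δw/w)² + (-3·δx/x)² + (-1·δb/b)²
  w term: (-0.5×0.0878)² = 0.00193
  x term: (-3×0.0322)² = 0.00930
  b term: (-1×0.111)² = 0.0123
Total = 0.0236. Share from w = 0.00193/0.0236 = 0.0817.

8.17%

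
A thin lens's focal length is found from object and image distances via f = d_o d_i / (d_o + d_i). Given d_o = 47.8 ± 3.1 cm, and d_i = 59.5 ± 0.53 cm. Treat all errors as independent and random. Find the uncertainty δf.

0.959 cm

∂f/∂d_o = (d_i/(d_o+d_i))² = 0.307;  ∂f/∂d_i = (d_o/(d_o+d_i))² = 0.198
δf = √((∂f/∂d_o · δd_o)² + (∂f/∂d_i · δd_i)²) = √(0.909 + 0.0111) = 0.959 cm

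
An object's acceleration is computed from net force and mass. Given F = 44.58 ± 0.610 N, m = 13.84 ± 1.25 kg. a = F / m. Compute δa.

0.294 m/s^2

Relative error in a monomial: (δa/a)² = Σ (nᵢ · δxᵢ/xᵢ)².
  (1·δF/F)² = (1×0.0137)² = 0.000187;  (-1·δm/m)² = (-1×0.0903)² = 0.00816
δa/a = √(0.00834) = 0.0913
a = 3.221 m/s^2, so δa = 0.0913 × 3.221 = 0.294 m/s^2.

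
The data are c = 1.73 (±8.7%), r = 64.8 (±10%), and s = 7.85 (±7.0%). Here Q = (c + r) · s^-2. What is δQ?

0.184

Let u = c + r = 66.5. δu = √(δc² + δr²) = √(0.0227 + 42.0) = 6.48, so δu/u = 0.0974.
Q is then a monomial in u, s:
δQ/Q = √((δu/u)² + (-2·δs/s)²) = √(0.00949 + 0.0196) = 0.171
Q = 1.08, so δQ = 0.171 × 1.08 = 0.184.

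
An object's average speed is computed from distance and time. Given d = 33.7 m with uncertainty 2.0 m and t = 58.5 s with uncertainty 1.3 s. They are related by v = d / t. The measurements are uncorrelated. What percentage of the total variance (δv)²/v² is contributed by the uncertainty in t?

12.3%

(δv/v)² = (1·δd/d)² + (-1·δt/t)²
  d term: (1×0.0593)² = 0.00352
  t term: (-1×0.0222)² = 0.000494
Total = 0.00402. Share from t = 0.000494/0.00402 = 0.123.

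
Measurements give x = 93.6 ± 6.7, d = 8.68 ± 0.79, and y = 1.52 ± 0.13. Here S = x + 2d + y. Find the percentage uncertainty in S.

6.12%

Absolute uncertainties add in quadrature for a linear combination:
  (δx)² = 44.9;  (2·δd)² = 2.50;  (δy)² = 0.0169
δS = √(47.4) = 6.89
S = 112, so δS/S = 6.89/112 = 0.0612.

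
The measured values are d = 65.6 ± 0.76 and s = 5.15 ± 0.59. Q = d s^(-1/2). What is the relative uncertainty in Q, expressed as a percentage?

Products/powers → add relative errors in quadrature, weighted by exponent:
  (1·δd/d)² = (1×0.0116)² = 0.000134;  (−½·δs/s)² = (-0.5×0.115)² = 0.00328
δQ/Q = √(0.00342) = 0.0584

5.84%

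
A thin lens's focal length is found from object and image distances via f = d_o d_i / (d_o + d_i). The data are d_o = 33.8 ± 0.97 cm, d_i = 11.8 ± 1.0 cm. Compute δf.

∂f/∂d_o = (d_i/(d_o+d_i))² = 0.0670;  ∂f/∂d_i = (d_o/(d_o+d_i))² = 0.549
δf = √((∂f/∂d_o · δd_o)² + (∂f/∂d_i · δd_i)²) = √(0.00422 + 0.302) = 0.553 cm

0.553 cm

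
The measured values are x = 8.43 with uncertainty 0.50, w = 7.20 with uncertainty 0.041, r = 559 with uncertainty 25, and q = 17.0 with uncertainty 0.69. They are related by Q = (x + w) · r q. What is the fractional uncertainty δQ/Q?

0.0684

Let u = x + w = 15.6. δu = √(δx² + δw²) = √(0.250 + 0.00168) = 0.502, so δu/u = 0.0321.
Q is then a monomial in u, r, q:
δQ/Q = √((δu/u)² + (1·δr/r)² + (1·δq/q)²) = √(0.00103 + 0.00200 + 0.00165) = 0.0684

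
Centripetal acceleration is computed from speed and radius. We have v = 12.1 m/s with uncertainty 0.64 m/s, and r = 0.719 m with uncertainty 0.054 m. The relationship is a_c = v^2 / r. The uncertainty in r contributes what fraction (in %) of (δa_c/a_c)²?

33.5%

(δa_c/a_c)² = (2·δv/v)² + (-1·δr/r)²
  v term: (2×0.0529)² = 0.0112
  r term: (-1×0.0751)² = 0.00564
Total = 0.0168. Share from r = 0.00564/0.0168 = 0.335.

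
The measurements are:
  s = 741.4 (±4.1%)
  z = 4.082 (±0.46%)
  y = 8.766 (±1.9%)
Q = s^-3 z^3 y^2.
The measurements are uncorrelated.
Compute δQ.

Each factor contributes (exponent × relative error)² to (δQ/Q)²:
  (-3·δs/s)² = (-3×0.0410)² = 0.0151;  (3·δz/z)² = (3×0.00460)² = 0.000190;  (2·δy/y)² = (2×0.0190)² = 0.00144
δQ/Q = √(0.0168) = 0.129
Q = 1.283e-05, so δQ = 0.129 × 1.283e-05 = 1.66e-06.

1.66e-06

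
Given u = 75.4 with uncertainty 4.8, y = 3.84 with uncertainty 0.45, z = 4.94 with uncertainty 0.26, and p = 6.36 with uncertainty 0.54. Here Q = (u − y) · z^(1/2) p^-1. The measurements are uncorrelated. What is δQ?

Let w = u − y = 71.6. δw = √(δu² + δy²) = √(23.0 + 0.203) = 4.82, so δw/w = 0.0674.
Q is then a monomial in w, z, p:
δQ/Q = √((δw/w)² + (½·δz/z)² + (-1·δp/p)²) = √(0.00454 + 0.000693 + 0.00721) = 0.112
Q = 25.0, so δQ = 0.112 × 25.0 = 2.79.

2.79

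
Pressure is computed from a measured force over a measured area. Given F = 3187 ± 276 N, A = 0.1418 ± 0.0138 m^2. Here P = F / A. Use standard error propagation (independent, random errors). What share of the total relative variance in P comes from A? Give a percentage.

(δP/P)² = (1·δF/F)² + (-1·δA/A)²
  F term: (1×0.0866)² = 0.00750
  A term: (-1×0.0973)² = 0.00947
Total = 0.0170. Share from A = 0.00947/0.0170 = 0.558.

55.8%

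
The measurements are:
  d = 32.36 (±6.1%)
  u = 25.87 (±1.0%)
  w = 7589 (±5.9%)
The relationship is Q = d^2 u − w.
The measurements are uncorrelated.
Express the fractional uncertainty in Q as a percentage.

Let p = d^2·u = 27090. δp/p = √((2·δd/d)² + (1·δu/u)²) = √(0.0149 + 0.000100) = 0.122, so δp = 3320.
Q = p − w: δQ = √(δp² + δw²) = √(1.1e+07 + 2e+05) = 3350
Q = 19500, so δQ/Q = 3350/19500 = 0.172.

17.2%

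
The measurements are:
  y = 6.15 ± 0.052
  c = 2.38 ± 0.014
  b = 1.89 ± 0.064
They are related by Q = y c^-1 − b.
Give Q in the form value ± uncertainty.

0.694 ± 0.0693

Let p = y·c^-1 = 2.58. δp/p = √((1·δy/y)² + (-1·δc/c)²) = √(7.15e-05 + 3.46e-05) = 0.0103, so δp = 0.0266.
Q = p − b: δQ = √(δp² + δb²) = √(0.000708 + 0.00410) = 0.0693
Q = 0.694.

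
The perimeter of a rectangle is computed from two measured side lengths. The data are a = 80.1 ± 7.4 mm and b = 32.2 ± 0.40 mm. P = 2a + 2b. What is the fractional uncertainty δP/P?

0.0660

P is a linear combination, so absolute uncertainties add in quadrature:
  (2·δa)² = 219;  (2·δb)² = 0.640
δP = √(220) = 14.8 mm
P = 225 mm, so δP/P = 14.8/225 = 0.0660.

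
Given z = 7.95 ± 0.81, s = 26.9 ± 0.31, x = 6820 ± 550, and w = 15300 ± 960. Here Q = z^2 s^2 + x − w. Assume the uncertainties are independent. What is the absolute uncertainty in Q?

Let p = z^2·s^2 = 45700. δp/p = √((2·δz/z)² + (2·δs/s)²) = √(0.0415 + 0.000531) = 0.205, so δp = 9380.
Q = p + x − w: δQ = √(δp² + δx² + δw²) = √(8.8e+07 + 3.02e+05 + 9.22e+05) = 9440

9440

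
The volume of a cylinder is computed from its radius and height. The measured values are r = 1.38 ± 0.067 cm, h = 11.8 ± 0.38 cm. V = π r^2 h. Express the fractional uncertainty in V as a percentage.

Since V is a product/quotient, work with relative uncertainties:
  (2·δr/r)² = (2×0.0486)² = 0.00943;  (1·δh/h)² = (1×0.0322)² = 0.00104
δV/V = √(0.0105) = 0.102

10.2%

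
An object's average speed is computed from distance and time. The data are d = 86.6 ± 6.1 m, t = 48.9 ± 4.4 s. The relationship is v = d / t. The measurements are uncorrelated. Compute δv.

0.202 m/s

v is a product of powers, so relative uncertainties combine in quadrature:
  (1·δd/d)² = (1×0.0704)² = 0.00496;  (-1·δt/t)² = (-1×0.0900)² = 0.00810
δv/v = √(0.0131) = 0.114
v = 1.77 m/s, so δv = 0.114 × 1.77 = 0.202 m/s.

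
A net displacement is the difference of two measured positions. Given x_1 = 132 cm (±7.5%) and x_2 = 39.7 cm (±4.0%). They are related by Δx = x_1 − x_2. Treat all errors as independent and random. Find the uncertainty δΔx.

10.0 cm

For a sum/difference, combine absolute errors in quadrature:
  (δx_1)² = 98.0;  (δx_2)² = 2.52
δΔx = √(101) = 10.0 cm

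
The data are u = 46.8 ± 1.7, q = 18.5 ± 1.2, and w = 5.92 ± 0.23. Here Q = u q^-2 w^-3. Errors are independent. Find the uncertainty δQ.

0.000117

Relative error in a monomial: (δQ/Q)² = Σ (nᵢ · δxᵢ/xᵢ)².
  (1·δu/u)² = (1×0.0363)² = 0.00132;  (-2·δq/q)² = (-2×0.0649)² = 0.0168;  (-3·δw/w)² = (-3×0.0389)² = 0.0136
δQ/Q = √(0.0317) = 0.178
Q = 0.000659, so δQ = 0.178 × 0.000659 = 0.000117.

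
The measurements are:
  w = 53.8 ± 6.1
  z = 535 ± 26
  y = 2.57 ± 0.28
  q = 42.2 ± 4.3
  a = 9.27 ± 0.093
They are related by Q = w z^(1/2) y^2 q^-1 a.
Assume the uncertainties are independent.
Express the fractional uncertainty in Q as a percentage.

26.7%

Products/powers → add relative errors in quadrature, weighted by exponent:
  (1·δw/w)² = (1×0.113)² = 0.0129;  (½·δz/z)² = (0.5×0.0486)² = 0.000590;  (2·δy/y)² = (2×0.109)² = 0.0475;  (-1·δq/q)² = (-1×0.102)² = 0.0104;  (1·δa/a)² = (1×0.0100)² = 0.000101
δQ/Q = √(0.0714) = 0.267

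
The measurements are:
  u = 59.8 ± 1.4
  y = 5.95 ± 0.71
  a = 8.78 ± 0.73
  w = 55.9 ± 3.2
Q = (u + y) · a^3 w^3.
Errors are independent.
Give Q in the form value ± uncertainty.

(7.77 ± 2.36) × 10^9

Let h = u + y = 65.8. δh = √(δu² + δy²) = √(1.96 + 0.504) = 1.57, so δh/h = 0.0239.
Q is then a monomial in h, a, w:
δQ/Q = √((δh/h)² + (3·δa/a)² + (3·δw/w)²) = √(0.000570 + 0.0622 + 0.0295) = 0.304
Q = 7.77e+09, so δQ = 0.304 × 7.77e+09 = 2.36e+09.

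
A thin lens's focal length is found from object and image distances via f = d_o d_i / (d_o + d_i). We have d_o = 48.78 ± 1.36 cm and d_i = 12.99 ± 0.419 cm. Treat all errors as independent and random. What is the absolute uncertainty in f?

∂f/∂d_o = (d_i/(d_o+d_i))² = 0.0442;  ∂f/∂d_i = (d_o/(d_o+d_i))² = 0.624
δf = √((∂f/∂d_o · δd_o)² + (∂f/∂d_i · δd_i)²) = √(0.00362 + 0.0683) = 0.268 cm

0.268 cm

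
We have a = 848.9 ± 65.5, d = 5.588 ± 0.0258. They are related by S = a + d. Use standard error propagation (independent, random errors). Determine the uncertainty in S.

65.5

Each term contributes (cᵢ δxᵢ)² to (δS)²:
  (δa)² = 4290;  (δd)² = 0.000666
δS = √(4290) = 65.5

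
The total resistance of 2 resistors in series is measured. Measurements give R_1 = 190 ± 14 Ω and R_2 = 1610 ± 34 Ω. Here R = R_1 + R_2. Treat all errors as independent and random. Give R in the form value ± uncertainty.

1800 ± 36.8 Ω

R is a linear combination, so absolute uncertainties add in quadrature:
  (δR_1)² = 196;  (δR_2)² = 1160
δR = √(1350) = 36.8 Ω
R = 1800 Ω.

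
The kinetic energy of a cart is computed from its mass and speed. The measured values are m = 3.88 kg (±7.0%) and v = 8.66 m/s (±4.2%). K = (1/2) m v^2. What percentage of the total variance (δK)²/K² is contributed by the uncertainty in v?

(δK/K)² = (1·δm/m)² + (2·δv/v)²
  m term: (1×0.0700)² = 0.00490
  v term: (2×0.0420)² = 0.00706
Total = 0.0120. Share from v = 0.00706/0.0120 = 0.590.

59.0%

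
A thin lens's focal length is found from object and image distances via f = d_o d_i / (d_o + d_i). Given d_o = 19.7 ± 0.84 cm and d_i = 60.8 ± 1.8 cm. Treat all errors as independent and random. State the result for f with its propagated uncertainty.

∂f/∂d_o = (d_i/(d_o+d_i))² = 0.570;  ∂f/∂d_i = (d_o/(d_o+d_i))² = 0.0599
δf = √((∂f/∂d_o · δd_o)² + (∂f/∂d_i · δd_i)²) = √(0.230 + 0.0116) = 0.491 cm
f = 14.9 cm.

14.9 ± 0.491 cm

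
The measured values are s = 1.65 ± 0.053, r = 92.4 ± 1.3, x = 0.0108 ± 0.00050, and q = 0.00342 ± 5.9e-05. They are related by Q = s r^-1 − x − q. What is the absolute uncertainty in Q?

Let p = s·r^-1 = 0.0179. δp/p = √((1·δs/s)² + (-1·δr/r)²) = √(0.00103 + 0.000198) = 0.0351, so δp = 0.000626.
Q = p − x − q: δQ = √(δp² + δx² + δq²) = √(3.92e-07 + 2.5e-07 + 3.48e-09) = 0.000803

0.000803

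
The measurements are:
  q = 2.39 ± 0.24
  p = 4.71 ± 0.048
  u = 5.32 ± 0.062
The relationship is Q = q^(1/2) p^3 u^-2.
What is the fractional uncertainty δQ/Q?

0.0632

For a monomial Q ∝ q^(1/2), p^3, u^-2, fractional errors add in quadrature:
  (½·δq/q)² = (0.5×0.100)² = 0.00252;  (3·δp/p)² = (3×0.0102)² = 0.000935;  (-2·δu/u)² = (-2×0.0117)² = 0.000543
δQ/Q = √(0.00400) = 0.0632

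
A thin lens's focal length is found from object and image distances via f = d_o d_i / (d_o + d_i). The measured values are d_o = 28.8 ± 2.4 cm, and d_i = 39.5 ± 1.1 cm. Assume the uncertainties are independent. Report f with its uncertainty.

16.7 ± 0.826 cm

∂f/∂d_o = (d_i/(d_o+d_i))² = 0.334;  ∂f/∂d_i = (d_o/(d_o+d_i))² = 0.178
δf = √((∂f/∂d_o · δd_o)² + (∂f/∂d_i · δd_i)²) = √(0.644 + 0.0383) = 0.826 cm
f = 16.7 cm.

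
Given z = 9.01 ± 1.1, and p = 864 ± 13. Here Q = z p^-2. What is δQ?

1.52e-06

Each factor contributes (exponent × relative error)² to (δQ/Q)²:
  (1·δz/z)² = (1×0.122)² = 0.0149;  (-2·δp/p)² = (-2×0.0150)² = 0.000906
δQ/Q = √(0.0158) = 0.126
Q = 1.21e-05, so δQ = 0.126 × 1.21e-05 = 1.52e-06.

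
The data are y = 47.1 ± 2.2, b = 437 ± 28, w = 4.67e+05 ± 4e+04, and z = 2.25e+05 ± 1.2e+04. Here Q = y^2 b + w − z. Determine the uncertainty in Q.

Let p = y^2·b = 9.69e+05. δp/p = √((2·δy/y)² + (1·δb/b)²) = √(0.00873 + 0.00411) = 0.113, so δp = 1.1e+05.
Q = p + w − z: δQ = √(δp² + δw² + δz²) = √(1.21e+10 + 1.6e+09 + 1.44e+08) = 1.17e+05

1.17e+05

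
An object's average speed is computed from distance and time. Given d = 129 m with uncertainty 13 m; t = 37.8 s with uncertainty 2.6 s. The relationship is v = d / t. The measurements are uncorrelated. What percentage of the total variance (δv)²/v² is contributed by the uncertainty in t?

(δv/v)² = (1·δd/d)² + (-1·δt/t)²
  d term: (1×0.101)² = 0.0102
  t term: (-1×0.0688)² = 0.00473
Total = 0.0149. Share from t = 0.00473/0.0149 = 0.318.

31.8%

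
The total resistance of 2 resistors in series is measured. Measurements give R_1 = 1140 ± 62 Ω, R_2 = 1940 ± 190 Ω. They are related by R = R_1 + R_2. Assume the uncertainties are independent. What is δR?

200 Ω

Absolute uncertainties add in quadrature for a linear combination:
  (δR_1)² = 3840;  (δR_2)² = 36100
δR = √(39900) = 200 Ω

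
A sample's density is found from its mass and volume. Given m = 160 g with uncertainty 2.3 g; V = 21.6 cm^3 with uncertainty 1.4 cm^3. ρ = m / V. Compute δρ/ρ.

0.0664

Since ρ is a product/quotient, work with relative uncertainties:
  (1·δm/m)² = (1×0.0144)² = 0.000207;  (-1·δV/V)² = (-1×0.0648)² = 0.00420
δρ/ρ = √(0.00441) = 0.0664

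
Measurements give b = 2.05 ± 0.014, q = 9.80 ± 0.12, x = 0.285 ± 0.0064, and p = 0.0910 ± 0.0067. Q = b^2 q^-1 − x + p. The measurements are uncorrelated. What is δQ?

0.0122

Let w = b^2·q^-1 = 0.429. δw/w = √((2·δb/b)² + (-1·δq/q)²) = √(0.000187 + 0.000150) = 0.0183, so δw = 0.00787.
Q = w − x + p: δQ = √(δw² + δx² + δp²) = √(6.19e-05 + 4.1e-05 + 4.49e-05) = 0.0122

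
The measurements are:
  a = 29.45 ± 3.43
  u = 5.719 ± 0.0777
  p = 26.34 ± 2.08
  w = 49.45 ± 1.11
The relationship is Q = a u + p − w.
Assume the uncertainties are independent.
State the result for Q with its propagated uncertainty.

145.3 ± 19.9

Let h = a·u = 168.4. δh/h = √((1·δa/a)² + (1·δu/u)²) = √(0.0136 + 0.000185) = 0.117, so δh = 19.7.
Q = h + p − w: δQ = √(δh² + δp² + δw²) = √(390 + 4.33 + 1.23) = 19.9
Q = 145.3.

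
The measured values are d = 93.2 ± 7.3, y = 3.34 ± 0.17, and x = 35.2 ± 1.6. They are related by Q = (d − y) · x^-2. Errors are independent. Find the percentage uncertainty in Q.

Let u = d − y = 89.9. δu = √(δd² + δy²) = √(53.3 + 0.0289) = 7.30, so δu/u = 0.0813.
Q is then a monomial in u, x:
δQ/Q = √((δu/u)² + (-2·δx/x)²) = √(0.00660 + 0.00826) = 0.122

12.2%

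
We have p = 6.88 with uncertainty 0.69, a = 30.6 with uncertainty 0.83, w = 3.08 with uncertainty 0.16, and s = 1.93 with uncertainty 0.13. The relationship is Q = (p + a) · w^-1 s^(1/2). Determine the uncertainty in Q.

1.15

Let u = p + a = 37.5. δu = √(δp² + δa²) = √(0.476 + 0.689) = 1.08, so δu/u = 0.0288.
Q is then a monomial in u, w, s:
δQ/Q = √((δu/u)² + (-1·δw/w)² + (½·δs/s)²) = √(0.000829 + 0.00270 + 0.00113) = 0.0683
Q = 16.9, so δQ = 0.0683 × 16.9 = 1.15.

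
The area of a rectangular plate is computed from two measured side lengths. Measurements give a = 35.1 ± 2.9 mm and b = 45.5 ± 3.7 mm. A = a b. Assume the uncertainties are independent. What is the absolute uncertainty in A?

185 mm^2

Products/powers → add relative errors in quadrature, weighted by exponent:
  (1·δa/a)² = (1×0.0826)² = 0.00683;  (1·δb/b)² = (1×0.0813)² = 0.00661
δA/A = √(0.0134) = 0.116
A = 1600 mm^2, so δA = 0.116 × 1600 = 185 mm^2.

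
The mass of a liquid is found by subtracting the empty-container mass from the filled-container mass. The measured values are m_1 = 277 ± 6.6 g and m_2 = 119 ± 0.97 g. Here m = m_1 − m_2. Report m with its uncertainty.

158 ± 6.67 g

m is a linear combination, so absolute uncertainties add in quadrature:
  (δm_1)² = 43.6;  (δm_2)² = 0.941
δm = √(44.5) = 6.67 g
m = 158 g.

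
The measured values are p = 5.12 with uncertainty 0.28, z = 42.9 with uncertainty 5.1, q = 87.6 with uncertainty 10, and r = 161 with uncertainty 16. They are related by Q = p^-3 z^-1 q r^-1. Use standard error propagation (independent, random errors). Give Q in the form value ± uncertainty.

(9.45 ± 2.39) × 10^-5

Relative error in a monomial: (δQ/Q)² = Σ (nᵢ · δxᵢ/xᵢ)².
  (-3·δp/p)² = (-3×0.0547)² = 0.0269;  (-1·δz/z)² = (-1×0.119)² = 0.0141;  (1·δq/q)² = (1×0.114)² = 0.0130;  (-1·δr/r)² = (-1×0.0994)² = 0.00988
δQ/Q = √(0.0640) = 0.253
Q = 9.45e-05, so δQ = 0.253 × 9.45e-05 = 2.39e-05.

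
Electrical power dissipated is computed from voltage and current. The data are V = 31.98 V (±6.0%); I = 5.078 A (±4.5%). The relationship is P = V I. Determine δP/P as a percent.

Each factor contributes (exponent × relative error)² to (δP/P)²:
  (1·δV/V)² = (1×0.0600)² = 0.00360;  (1·δI/I)² = (1×0.0450)² = 0.00202
δP/P = √(0.00562) = 0.0750

7.50%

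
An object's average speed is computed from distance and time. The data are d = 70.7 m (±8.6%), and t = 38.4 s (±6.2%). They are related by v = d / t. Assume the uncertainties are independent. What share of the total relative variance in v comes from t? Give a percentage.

(δv/v)² = (1·δd/d)² + (-1·δt/t)²
  d term: (1×0.0860)² = 0.00740
  t term: (-1×0.0620)² = 0.00384
Total = 0.0112. Share from t = 0.00384/0.0112 = 0.342.

34.2%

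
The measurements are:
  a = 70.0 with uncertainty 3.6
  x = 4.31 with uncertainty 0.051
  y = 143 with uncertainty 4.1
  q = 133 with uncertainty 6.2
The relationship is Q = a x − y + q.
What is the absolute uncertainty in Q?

Let p = a·x = 302. δp/p = √((1·δa/a)² + (1·δx/x)²) = √(0.00264 + 0.000140) = 0.0528, so δp = 15.9.
Q = p − y + q: δQ = √(δp² + δy² + δq²) = √(253 + 16.8 + 38.4) = 17.6

17.6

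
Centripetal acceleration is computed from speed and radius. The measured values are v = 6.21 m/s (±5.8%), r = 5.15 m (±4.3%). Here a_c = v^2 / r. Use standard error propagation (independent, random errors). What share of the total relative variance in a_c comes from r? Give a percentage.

12.1%

(δa_c/a_c)² = (2·δv/v)² + (-1·δr/r)²
  v term: (2×0.0580)² = 0.0135
  r term: (-1×0.0430)² = 0.00185
Total = 0.0153. Share from r = 0.00185/0.0153 = 0.121.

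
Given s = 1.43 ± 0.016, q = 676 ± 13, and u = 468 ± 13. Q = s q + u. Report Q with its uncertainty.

Let p = s·q = 967. δp/p = √((1·δs/s)² + (1·δq/q)²) = √(0.000125 + 0.000370) = 0.0222, so δp = 21.5.
Q = p + u: δQ = √(δp² + δu²) = √(463 + 169) = 25.1
Q = 1430.

1430 ± 25.1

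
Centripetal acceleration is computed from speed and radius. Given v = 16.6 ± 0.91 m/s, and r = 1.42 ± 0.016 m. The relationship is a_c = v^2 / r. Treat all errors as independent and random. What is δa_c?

For a monomial a_c ∝ v^2, r^-1, fractional errors add in quadrature:
  (2·δv/v)² = (2×0.0548)² = 0.0120;  (-1·δr/r)² = (-1×0.0113)² = 0.000127
δa_c/a_c = √(0.0121) = 0.110
a_c = 194 m/s^2, so δa_c = 0.110 × 194 = 21.4 m/s^2.

21.4 m/s^2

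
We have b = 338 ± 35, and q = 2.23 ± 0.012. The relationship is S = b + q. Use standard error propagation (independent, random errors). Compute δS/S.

Each term contributes (cᵢ δxᵢ)² to (δS)²:
  (δb)² = 1220;  (δq)² = 0.000144
δS = √(1230) = 35.0
S = 340, so δS/S = 35.0/340 = 0.103.

0.103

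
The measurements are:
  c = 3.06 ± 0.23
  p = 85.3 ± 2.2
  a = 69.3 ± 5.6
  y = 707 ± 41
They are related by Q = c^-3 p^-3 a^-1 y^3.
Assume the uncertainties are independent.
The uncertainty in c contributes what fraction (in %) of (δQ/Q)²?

54.3%

(δQ/Q)² = (-3·δc/c)² + (-3·δp/p)² + (-1·δa/a)² + (3·δy/y)²
  c term: (-3×0.0752)² = 0.0508
  p term: (-3×0.0258)² = 0.00599
  a term: (-1×0.0808)² = 0.00653
  y term: (3×0.0580)² = 0.0303
Total = 0.0936. Share from c = 0.0508/0.0936 = 0.543.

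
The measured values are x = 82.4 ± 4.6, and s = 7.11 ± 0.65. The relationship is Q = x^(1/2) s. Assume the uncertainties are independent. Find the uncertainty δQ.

Since Q is a product/quotient, work with relative uncertainties:
  (½·δx/x)² = (0.5×0.0558)² = 0.000779;  (1·δs/s)² = (1×0.0914)² = 0.00836
δQ/Q = √(0.00914) = 0.0956
Q = 64.5, so δQ = 0.0956 × 64.5 = 6.17.

6.17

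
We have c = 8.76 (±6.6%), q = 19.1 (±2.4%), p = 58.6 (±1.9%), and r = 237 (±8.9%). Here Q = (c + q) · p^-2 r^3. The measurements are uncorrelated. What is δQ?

Let u = c + q = 27.9. δu = √(δc² + δq²) = √(0.334 + 0.210) = 0.738, so δu/u = 0.0265.
Q is then a monomial in u, p, r:
δQ/Q = √((δu/u)² + (-2·δp/p)² + (3·δr/r)²) = √(0.000701 + 0.00144 + 0.0713) = 0.271
Q = 1.08e+05, so δQ = 0.271 × 1.08e+05 = 29300.

29300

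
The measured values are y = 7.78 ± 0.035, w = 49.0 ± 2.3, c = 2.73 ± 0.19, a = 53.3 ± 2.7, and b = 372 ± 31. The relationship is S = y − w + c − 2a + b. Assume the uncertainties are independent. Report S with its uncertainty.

Sums and differences: (δS)² = Σ (cᵢ δxᵢ)².
  (δy)² = 0.00123;  (δw)² = 5.29;  (δc)² = 0.0361;  (2·δa)² = 29.2;  (δb)² = 961
δS = √(995) = 31.6
S = 227.

227 ± 31.6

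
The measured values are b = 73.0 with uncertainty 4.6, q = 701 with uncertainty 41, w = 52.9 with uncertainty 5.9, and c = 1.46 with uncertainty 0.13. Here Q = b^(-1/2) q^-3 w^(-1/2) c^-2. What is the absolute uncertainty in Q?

5.66e-12

Relative error in a monomial: (δQ/Q)² = Σ (nᵢ · δxᵢ/xᵢ)².
  (−½·δb/b)² = (-0.5×0.0630)² = 0.000993;  (-3·δq/q)² = (-3×0.0585)² = 0.0308;  (−½·δw/w)² = (-0.5×0.112)² = 0.00311;  (-2·δc/c)² = (-2×0.0890)² = 0.0317
δQ/Q = √(0.0666) = 0.258
Q = 2.19e-11, so δQ = 0.258 × 2.19e-11 = 5.66e-12.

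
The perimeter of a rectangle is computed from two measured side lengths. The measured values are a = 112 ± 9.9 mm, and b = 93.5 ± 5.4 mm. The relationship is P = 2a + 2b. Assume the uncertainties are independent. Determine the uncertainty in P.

22.6 mm

Sums and differences: (δP)² = Σ (cᵢ δxᵢ)².
  (2·δa)² = 392;  (2·δb)² = 117
δP = √(509) = 22.6 mm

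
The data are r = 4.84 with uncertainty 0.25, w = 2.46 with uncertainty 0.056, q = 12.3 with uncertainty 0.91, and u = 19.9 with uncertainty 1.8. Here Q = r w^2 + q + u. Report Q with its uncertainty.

Let p = r·w^2 = 29.3. δp/p = √((1·δr/r)² + (2·δw/w)²) = √(0.00267 + 0.00207) = 0.0689, so δp = 2.02.
Q = p + q + u: δQ = √(δp² + δq² + δu²) = √(4.07 + 0.828 + 3.24) = 2.85
Q = 61.5.

61.5 ± 2.85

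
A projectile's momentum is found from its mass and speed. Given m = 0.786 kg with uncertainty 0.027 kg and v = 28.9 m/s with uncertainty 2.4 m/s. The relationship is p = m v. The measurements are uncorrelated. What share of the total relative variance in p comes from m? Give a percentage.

14.6%

(δp/p)² = (1·δm/m)² + (1·δv/v)²
  m term: (1×0.0344)² = 0.00118
  v term: (1×0.0830)² = 0.00690
Total = 0.00808. Share from m = 0.00118/0.00808 = 0.146.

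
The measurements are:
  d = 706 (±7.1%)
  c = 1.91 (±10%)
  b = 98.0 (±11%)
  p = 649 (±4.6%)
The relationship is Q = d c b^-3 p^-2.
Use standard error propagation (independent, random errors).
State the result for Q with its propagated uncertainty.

Relative error in a monomial: (δQ/Q)² = Σ (nᵢ · δxᵢ/xᵢ)².
  (1·δd/d)² = (1×0.0710)² = 0.00504;  (1·δc/c)² = (1×0.100)² = 0.0100;  (-3·δb/b)² = (-3×0.110)² = 0.109;  (-2·δp/p)² = (-2×0.0460)² = 0.00846
δQ/Q = √(0.132) = 0.364
Q = 3.4e-09, so δQ = 0.364 × 3.4e-09 = 1.24e-09.

(3.40 ± 1.24) × 10^-9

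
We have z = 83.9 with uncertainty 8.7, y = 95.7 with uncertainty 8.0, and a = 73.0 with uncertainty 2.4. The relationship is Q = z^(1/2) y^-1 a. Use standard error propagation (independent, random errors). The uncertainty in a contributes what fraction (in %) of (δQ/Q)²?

(δQ/Q)² = (½·δz/z)² + (-1·δy/y)² + (1·δa/a)²
  z term: (0.5×0.104)² = 0.00269
  y term: (-1×0.0836)² = 0.00699
  a term: (1×0.0329)² = 0.00108
Total = 0.0108. Share from a = 0.00108/0.0108 = 0.100.

10.0%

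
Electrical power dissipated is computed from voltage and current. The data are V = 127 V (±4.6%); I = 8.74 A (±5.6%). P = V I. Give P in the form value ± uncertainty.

1110 ± 80.4 W

Relative error in a monomial: (δP/P)² = Σ (nᵢ · δxᵢ/xᵢ)².
  (1·δV/V)² = (1×0.0460)² = 0.00212;  (1·δI/I)² = (1×0.0560)² = 0.00314
δP/P = √(0.00525) = 0.0725
P = 1110 W, so δP = 0.0725 × 1110 = 80.4 W.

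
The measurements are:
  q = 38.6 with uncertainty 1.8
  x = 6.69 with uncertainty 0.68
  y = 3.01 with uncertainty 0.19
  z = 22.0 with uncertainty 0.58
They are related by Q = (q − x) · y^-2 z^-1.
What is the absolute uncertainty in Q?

0.0228

Let u = q − x = 31.9. δu = √(δq² + δx²) = √(3.24 + 0.462) = 1.92, so δu/u = 0.0603.
Q is then a monomial in u, y, z:
δQ/Q = √((δu/u)² + (-2·δy/y)² + (-1·δz/z)²) = √(0.00364 + 0.0159 + 0.000695) = 0.142
Q = 0.160, so δQ = 0.142 × 0.160 = 0.0228.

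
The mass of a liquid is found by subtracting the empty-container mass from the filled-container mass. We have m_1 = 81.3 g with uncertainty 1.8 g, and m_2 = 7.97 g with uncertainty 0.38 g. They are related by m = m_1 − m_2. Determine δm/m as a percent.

2.51%

Absolute uncertainties add in quadrature for a linear combination:
  (δm_1)² = 3.24;  (δm_2)² = 0.144
δm = √(3.38) = 1.84 g
m = 73.3 g, so δm/m = 1.84/73.3 = 0.0251.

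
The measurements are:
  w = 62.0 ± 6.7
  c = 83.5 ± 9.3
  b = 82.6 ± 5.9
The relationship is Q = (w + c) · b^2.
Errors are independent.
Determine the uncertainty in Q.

Let u = w + c = 146. δu = √(δw² + δc²) = √(44.9 + 86.5) = 11.5, so δu/u = 0.0788.
Q is then a monomial in u, b:
δQ/Q = √((δu/u)² + (2·δb/b)²) = √(0.00621 + 0.0204) = 0.163
Q = 9.93e+05, so δQ = 0.163 × 9.93e+05 = 1.62e+05.

1.62e+05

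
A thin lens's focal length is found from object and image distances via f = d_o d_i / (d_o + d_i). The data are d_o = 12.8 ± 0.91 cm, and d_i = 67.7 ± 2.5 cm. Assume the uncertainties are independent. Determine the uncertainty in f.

0.647 cm

∂f/∂d_o = (d_i/(d_o+d_i))² = 0.707;  ∂f/∂d_i = (d_o/(d_o+d_i))² = 0.0253
δf = √((∂f/∂d_o · δd_o)² + (∂f/∂d_i · δd_i)²) = √(0.414 + 0.00400) = 0.647 cm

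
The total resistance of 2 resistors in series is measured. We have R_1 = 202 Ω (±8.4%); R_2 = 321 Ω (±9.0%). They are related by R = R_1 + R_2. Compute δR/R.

0.0641

Absolute uncertainties add in quadrature for a linear combination:
  (δR_1)² = 288;  (δR_2)² = 835
δR = √(1120) = 33.5 Ω
R = 523 Ω, so δR/R = 33.5/523 = 0.0641.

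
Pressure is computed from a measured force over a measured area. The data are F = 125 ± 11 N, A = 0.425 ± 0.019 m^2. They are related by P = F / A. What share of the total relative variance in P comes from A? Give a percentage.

20.5%

(δP/P)² = (1·δF/F)² + (-1·δA/A)²
  F term: (1×0.0880)² = 0.00774
  A term: (-1×0.0447)² = 0.00200
Total = 0.00974. Share from A = 0.00200/0.00974 = 0.205.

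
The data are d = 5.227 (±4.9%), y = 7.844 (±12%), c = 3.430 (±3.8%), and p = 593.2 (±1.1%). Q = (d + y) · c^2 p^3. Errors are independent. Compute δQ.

Let u = d + y = 13.07. δu = √(δd² + δy²) = √(0.0656 + 0.886) = 0.976, so δu/u = 0.0746.
Q is then a monomial in u, c, p:
δQ/Q = √((δu/u)² + (2·δc/c)² + (3·δp/p)²) = √(0.00557 + 0.00578 + 0.00109) = 0.112
Q = 3.21e+10, so δQ = 0.112 × 3.21e+10 = 3.58e+09.

3.58e+09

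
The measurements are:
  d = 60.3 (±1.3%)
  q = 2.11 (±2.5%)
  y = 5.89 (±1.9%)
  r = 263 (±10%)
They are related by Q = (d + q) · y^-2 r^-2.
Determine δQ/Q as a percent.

20.4%

Let u = d + q = 62.4. δu = √(δd² + δq²) = √(0.614 + 0.00278) = 0.786, so δu/u = 0.0126.
Q is then a monomial in u, y, r:
δQ/Q = √((δu/u)² + (-2·δy/y)² + (-2·δr/r)²) = √(0.000158 + 0.00144 + 0.0400) = 0.204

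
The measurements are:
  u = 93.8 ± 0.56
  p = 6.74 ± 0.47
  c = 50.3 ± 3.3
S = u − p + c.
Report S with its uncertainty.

S is a linear combination, so absolute uncertainties add in quadrature:
  (δu)² = 0.314;  (δp)² = 0.221;  (δc)² = 10.9
δS = √(11.4) = 3.38
S = 137.

137 ± 3.38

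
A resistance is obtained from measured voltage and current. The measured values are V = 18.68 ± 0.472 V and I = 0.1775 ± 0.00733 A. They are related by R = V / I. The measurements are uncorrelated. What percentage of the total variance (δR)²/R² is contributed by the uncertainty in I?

(δR/R)² = (1·δV/V)² + (-1·δI/I)²
  V term: (1×0.0253)² = 0.000638
  I term: (-1×0.0413)² = 0.00171
Total = 0.00234. Share from I = 0.00171/0.00234 = 0.728.

72.8%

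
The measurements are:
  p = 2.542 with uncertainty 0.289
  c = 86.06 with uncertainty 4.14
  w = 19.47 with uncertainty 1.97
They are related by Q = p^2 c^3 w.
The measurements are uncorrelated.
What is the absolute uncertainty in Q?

Each factor contributes (exponent × relative error)² to (δQ/Q)²:
  (2·δp/p)² = (2×0.114)² = 0.0517;  (3·δc/c)² = (3×0.0481)² = 0.0208;  (1·δw/w)² = (1×0.101)² = 0.0102
δQ/Q = √(0.0828) = 0.288
Q = 8.019e+07, so δQ = 0.288 × 8.019e+07 = 2.31e+07.

2.31e+07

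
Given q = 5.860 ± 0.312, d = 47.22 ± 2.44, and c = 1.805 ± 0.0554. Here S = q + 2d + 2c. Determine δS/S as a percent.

For a sum/difference, combine absolute errors in quadrature:
  (δq)² = 0.0973;  (2·δd)² = 23.8;  (2·δc)² = 0.0123
δS = √(23.9) = 4.89
S = 103.9, so δS/S = 4.89/103.9 = 0.0471.

4.71%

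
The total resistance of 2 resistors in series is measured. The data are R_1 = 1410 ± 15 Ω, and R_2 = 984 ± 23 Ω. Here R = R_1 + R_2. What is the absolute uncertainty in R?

27.5 Ω

Absolute uncertainties add in quadrature for a linear combination:
  (δR_1)² = 225;  (δR_2)² = 529
δR = √(754) = 27.5 Ω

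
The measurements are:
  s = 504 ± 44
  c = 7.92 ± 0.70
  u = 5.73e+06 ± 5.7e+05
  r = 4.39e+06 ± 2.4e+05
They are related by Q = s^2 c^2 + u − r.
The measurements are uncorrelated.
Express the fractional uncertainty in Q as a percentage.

23.2%

Let p = s^2·c^2 = 1.59e+07. δp/p = √((2·δs/s)² + (2·δc/c)²) = √(0.0305 + 0.0312) = 0.248, so δp = 3.96e+06.
Q = p + u − r: δQ = √(δp² + δu² + δr²) = √(1.57e+13 + 3.25e+11 + 5.76e+10) = 4.01e+06
Q = 1.73e+07, so δQ/Q = 4.01e+06/1.73e+07 = 0.232.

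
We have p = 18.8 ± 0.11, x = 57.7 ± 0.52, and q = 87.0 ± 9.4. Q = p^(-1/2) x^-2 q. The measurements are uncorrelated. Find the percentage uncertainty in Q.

11.0%

Q is a product of powers, so relative uncertainties combine in quadrature:
  (−½·δp/p)² = (-0.5×0.00585)² = 8.56e-06;  (-2·δx/x)² = (-2×0.00901)² = 0.000325;  (1·δq/q)² = (1×0.108)² = 0.0117
δQ/Q = √(0.0120) = 0.110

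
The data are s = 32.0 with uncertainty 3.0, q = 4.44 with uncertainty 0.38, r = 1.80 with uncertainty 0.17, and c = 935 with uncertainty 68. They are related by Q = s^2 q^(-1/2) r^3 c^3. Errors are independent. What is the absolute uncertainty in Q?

Each factor contributes (exponent × relative error)² to (δQ/Q)²:
  (2·δs/s)² = (2×0.0938)² = 0.0352;  (−½·δq/q)² = (-0.5×0.0856)² = 0.00183;  (3·δr/r)² = (3×0.0944)² = 0.0803;  (3·δc/c)² = (3×0.0727)² = 0.0476
δQ/Q = √(0.165) = 0.406
Q = 2.32e+12, so δQ = 0.406 × 2.32e+12 = 9.41e+11.

9.41e+11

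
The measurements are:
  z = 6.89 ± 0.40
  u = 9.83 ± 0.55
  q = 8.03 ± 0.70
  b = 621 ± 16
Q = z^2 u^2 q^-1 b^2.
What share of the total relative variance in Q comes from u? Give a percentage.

34.5%

(δQ/Q)² = (2·δz/z)² + (2·δu/u)² + (-1·δq/q)² + (2·δb/b)²
  z term: (2×0.0581)² = 0.0135
  u term: (2×0.0560)² = 0.0125
  q term: (-1×0.0872)² = 0.00760
  b term: (2×0.0258)² = 0.00266
Total = 0.0363. Share from u = 0.0125/0.0363 = 0.345.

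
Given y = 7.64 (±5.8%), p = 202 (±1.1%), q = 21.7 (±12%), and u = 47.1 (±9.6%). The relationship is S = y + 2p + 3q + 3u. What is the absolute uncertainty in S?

S is a linear combination, so absolute uncertainties add in quadrature:
  (δy)² = 0.196;  (2·δp)² = 19.7;  (3·δq)² = 61.0;  (3·δu)² = 184
δS = √(265) = 16.3

16.3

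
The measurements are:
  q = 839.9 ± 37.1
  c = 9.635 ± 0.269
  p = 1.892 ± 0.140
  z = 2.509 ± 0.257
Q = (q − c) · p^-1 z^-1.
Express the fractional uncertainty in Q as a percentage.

13.4%

Let u = q − c = 830.3. δu = √(δq² + δc²) = √(1380 + 0.0724) = 37.1, so δu/u = 0.0447.
Q is then a monomial in u, p, z:
δQ/Q = √((δu/u)² + (-1·δp/p)² + (-1·δz/z)²) = √(0.00200 + 0.00548 + 0.0105) = 0.134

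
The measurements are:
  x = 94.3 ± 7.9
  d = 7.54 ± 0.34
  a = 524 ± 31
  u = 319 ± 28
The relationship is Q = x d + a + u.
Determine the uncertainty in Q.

79.5

Let p = x·d = 711. δp/p = √((1·δx/x)² + (1·δd/d)²) = √(0.00702 + 0.00203) = 0.0951, so δp = 67.6.
Q = p + a + u: δQ = √(δp² + δa² + δu²) = √(4580 + 961 + 784) = 79.5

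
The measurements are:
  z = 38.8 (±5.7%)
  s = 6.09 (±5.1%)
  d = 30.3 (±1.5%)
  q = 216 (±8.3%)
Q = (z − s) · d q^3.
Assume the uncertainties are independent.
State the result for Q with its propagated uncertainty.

Let u = z − s = 32.7. δu = √(δz² + δs²) = √(4.89 + 0.0965) = 2.23, so δu/u = 0.0683.
Q is then a monomial in u, d, q:
δQ/Q = √((δu/u)² + (1·δd/d)² + (3·δq/q)²) = √(0.00466 + 0.000225 + 0.0620) = 0.259
Q = 9.99e+09, so δQ = 0.259 × 9.99e+09 = 2.58e+09.

(9.99 ± 2.58) × 10^9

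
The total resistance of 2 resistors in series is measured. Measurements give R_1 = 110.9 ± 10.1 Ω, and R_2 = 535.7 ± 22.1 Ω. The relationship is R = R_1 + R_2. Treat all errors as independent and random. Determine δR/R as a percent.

3.76%

Sums and differences: (δR)² = Σ (cᵢ δxᵢ)².
  (δR_1)² = 102;  (δR_2)² = 488
δR = √(590) = 24.3 Ω
R = 646.6 Ω, so δR/R = 24.3/646.6 = 0.0376.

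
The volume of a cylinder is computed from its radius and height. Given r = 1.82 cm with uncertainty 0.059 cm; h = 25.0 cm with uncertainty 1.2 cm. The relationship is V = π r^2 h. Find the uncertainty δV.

V is a product of powers, so relative uncertainties combine in quadrature:
  (2·δr/r)² = (2×0.0324)² = 0.00420;  (1·δh/h)² = (1×0.0480)² = 0.00230
δV/V = √(0.00651) = 0.0807
V = 260 cm^3, so δV = 0.0807 × 260 = 21.0 cm^3.

21.0 cm^3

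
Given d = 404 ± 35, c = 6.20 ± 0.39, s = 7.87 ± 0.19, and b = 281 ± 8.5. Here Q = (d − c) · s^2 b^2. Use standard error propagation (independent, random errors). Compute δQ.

2.28e+08

Let u = d − c = 398. δu = √(δd² + δc²) = √(1220 + 0.152) = 35.0, so δu/u = 0.0880.
Q is then a monomial in u, s, b:
δQ/Q = √((δu/u)² + (2·δs/s)² + (2·δb/b)²) = √(0.00774 + 0.00233 + 0.00366) = 0.117
Q = 1.95e+09, so δQ = 0.117 × 1.95e+09 = 2.28e+08.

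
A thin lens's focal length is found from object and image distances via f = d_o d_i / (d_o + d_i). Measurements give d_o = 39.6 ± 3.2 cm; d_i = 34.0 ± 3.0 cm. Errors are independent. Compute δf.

∂f/∂d_o = (d_i/(d_o+d_i))² = 0.213;  ∂f/∂d_i = (d_o/(d_o+d_i))² = 0.289
δf = √((∂f/∂d_o · δd_o)² + (∂f/∂d_i · δd_i)²) = √(0.466 + 0.754) = 1.10 cm

1.10 cm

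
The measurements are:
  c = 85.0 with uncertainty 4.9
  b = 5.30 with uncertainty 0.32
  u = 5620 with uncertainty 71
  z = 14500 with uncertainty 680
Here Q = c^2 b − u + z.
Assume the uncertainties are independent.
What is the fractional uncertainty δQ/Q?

0.107

Let p = c^2·b = 38300. δp/p = √((2·δc/c)² + (1·δb/b)²) = √(0.0133 + 0.00365) = 0.130, so δp = 4980.
Q = p − u + z: δQ = √(δp² + δu² + δz²) = √(2.48e+07 + 5040 + 4.62e+05) = 5030
Q = 47200, so δQ/Q = 5030/47200 = 0.107.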